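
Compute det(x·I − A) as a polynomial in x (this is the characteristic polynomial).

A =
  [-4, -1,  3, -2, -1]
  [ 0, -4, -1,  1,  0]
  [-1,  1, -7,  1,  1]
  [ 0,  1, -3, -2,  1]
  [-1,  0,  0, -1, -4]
x^5 + 21*x^4 + 176*x^3 + 736*x^2 + 1536*x + 1280

Expanding det(x·I − A) (e.g. by cofactor expansion or by noting that A is similar to its Jordan form J, which has the same characteristic polynomial as A) gives
  χ_A(x) = x^5 + 21*x^4 + 176*x^3 + 736*x^2 + 1536*x + 1280
which factors as (x + 4)^4*(x + 5). The eigenvalues (with algebraic multiplicities) are λ = -5 with multiplicity 1, λ = -4 with multiplicity 4.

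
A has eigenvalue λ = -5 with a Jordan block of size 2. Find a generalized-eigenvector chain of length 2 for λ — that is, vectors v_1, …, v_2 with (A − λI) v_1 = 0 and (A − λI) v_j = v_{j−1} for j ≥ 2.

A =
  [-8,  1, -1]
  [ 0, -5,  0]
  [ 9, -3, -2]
A Jordan chain for λ = -5 of length 2:
v_1 = (-3, 0, 9)ᵀ
v_2 = (1, 0, 0)ᵀ

Let N = A − (-5)·I. We want v_2 with N^2 v_2 = 0 but N^1 v_2 ≠ 0; then v_{j-1} := N · v_j for j = 2, …, 2.

Pick v_2 = (1, 0, 0)ᵀ.
Then v_1 = N · v_2 = (-3, 0, 9)ᵀ.

Sanity check: (A − (-5)·I) v_1 = (0, 0, 0)ᵀ = 0. ✓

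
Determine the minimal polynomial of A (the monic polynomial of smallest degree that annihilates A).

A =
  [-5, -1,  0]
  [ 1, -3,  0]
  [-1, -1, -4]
x^2 + 8*x + 16

The characteristic polynomial is χ_A(x) = (x + 4)^3, so the eigenvalues are known. The minimal polynomial is
  m_A(x) = Π_λ (x − λ)^{k_λ}
where k_λ is the size of the *largest* Jordan block for λ (equivalently, the smallest k with (A − λI)^k v = 0 for every generalised eigenvector v of λ).

  λ = -4: largest Jordan block has size 2, contributing (x + 4)^2

So m_A(x) = (x + 4)^2 = x^2 + 8*x + 16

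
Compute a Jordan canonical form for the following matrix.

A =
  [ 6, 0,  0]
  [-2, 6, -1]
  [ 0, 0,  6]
J_2(6) ⊕ J_1(6)

The characteristic polynomial is
  det(x·I − A) = x^3 - 18*x^2 + 108*x - 216 = (x - 6)^3

Eigenvalues and multiplicities (the geometric multiplicity of λ is n − rank(A − λI), which equals the number of Jordan blocks for λ):
  λ = 6: algebraic multiplicity = 3, geometric multiplicity = 2

Determining the block sizes for each eigenvalue:
  λ = 6: 2 blocks summing to 3 forces exactly one block of size 2 and the rest size 1 → block sizes [2, 1]

Assembling the blocks gives a Jordan form
J =
  [6, 1, 0]
  [0, 6, 0]
  [0, 0, 6]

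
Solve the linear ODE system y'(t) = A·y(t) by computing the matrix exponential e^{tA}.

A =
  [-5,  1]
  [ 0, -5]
e^{tA} =
  [exp(-5*t), t*exp(-5*t)]
  [0, exp(-5*t)]

Strategy: write A = P · J · P⁻¹ where J is a Jordan canonical form, so e^{tA} = P · e^{tJ} · P⁻¹, and e^{tJ} can be computed block-by-block.

A has Jordan form
J =
  [-5,  1]
  [ 0, -5]
(up to reordering of blocks).

Per-block formulas:
  For a 2×2 Jordan block J_2(-5): exp(t · J_2(-5)) = e^(-5t)·(I + t·N), where N is the 2×2 nilpotent shift.

After assembling e^{tJ} and conjugating by P, we get:

e^{tA} =
  [exp(-5*t), t*exp(-5*t)]
  [0, exp(-5*t)]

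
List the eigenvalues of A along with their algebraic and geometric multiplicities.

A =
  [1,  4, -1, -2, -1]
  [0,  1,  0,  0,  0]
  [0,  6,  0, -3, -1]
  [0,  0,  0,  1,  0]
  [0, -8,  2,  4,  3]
λ = 1: alg = 4, geom = 3; λ = 2: alg = 1, geom = 1

Step 1 — factor the characteristic polynomial to read off the algebraic multiplicities:
  χ_A(x) = (x - 2)*(x - 1)^4

Step 2 — compute geometric multiplicities via the rank-nullity identity g(λ) = n − rank(A − λI):
  rank(A − (1)·I) = 2, so dim ker(A − (1)·I) = n − 2 = 3
  rank(A − (2)·I) = 4, so dim ker(A − (2)·I) = n − 4 = 1

Summary:
  λ = 1: algebraic multiplicity = 4, geometric multiplicity = 3
  λ = 2: algebraic multiplicity = 1, geometric multiplicity = 1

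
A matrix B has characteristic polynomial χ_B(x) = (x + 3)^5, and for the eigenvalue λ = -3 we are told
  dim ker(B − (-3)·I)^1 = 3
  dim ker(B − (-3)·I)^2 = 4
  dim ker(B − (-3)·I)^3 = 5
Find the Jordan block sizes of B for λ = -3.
Block sizes for λ = -3: [3, 1, 1]

From the dimensions of kernels of powers, the number of Jordan blocks of size at least j is d_j − d_{j−1} where d_j = dim ker(N^j) (with d_0 = 0). Computing the differences gives [3, 1, 1].
The number of blocks of size exactly k is (#blocks of size ≥ k) − (#blocks of size ≥ k + 1), so the partition is: 2 block(s) of size 1, 1 block(s) of size 3.
In nonincreasing order the block sizes are [3, 1, 1].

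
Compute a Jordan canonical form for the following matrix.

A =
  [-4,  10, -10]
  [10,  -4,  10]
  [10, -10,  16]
J_1(-4) ⊕ J_1(6) ⊕ J_1(6)

The characteristic polynomial is
  det(x·I − A) = x^3 - 8*x^2 - 12*x + 144 = (x - 6)^2*(x + 4)

Eigenvalues and multiplicities (the geometric multiplicity of λ is n − rank(A − λI), which equals the number of Jordan blocks for λ):
  λ = -4: algebraic multiplicity = 1, geometric multiplicity = 1
  λ = 6: algebraic multiplicity = 2, geometric multiplicity = 2

Determining the block sizes for each eigenvalue:
  λ = -4: one block (gm = 1), so the single block has size am = 1 → block sizes [1]
  λ = 6: gm = am = 2, so every block has size 1 → block sizes [1, 1]

Assembling the blocks gives a Jordan form
J =
  [-4, 0, 0]
  [ 0, 6, 0]
  [ 0, 0, 6]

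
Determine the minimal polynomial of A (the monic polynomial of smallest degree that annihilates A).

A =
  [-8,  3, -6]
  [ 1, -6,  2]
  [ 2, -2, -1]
x^2 + 10*x + 25

The characteristic polynomial is χ_A(x) = (x + 5)^3, so the eigenvalues are known. The minimal polynomial is
  m_A(x) = Π_λ (x − λ)^{k_λ}
where k_λ is the size of the *largest* Jordan block for λ (equivalently, the smallest k with (A − λI)^k v = 0 for every generalised eigenvector v of λ).

  λ = -5: largest Jordan block has size 2, contributing (x + 5)^2

So m_A(x) = (x + 5)^2 = x^2 + 10*x + 25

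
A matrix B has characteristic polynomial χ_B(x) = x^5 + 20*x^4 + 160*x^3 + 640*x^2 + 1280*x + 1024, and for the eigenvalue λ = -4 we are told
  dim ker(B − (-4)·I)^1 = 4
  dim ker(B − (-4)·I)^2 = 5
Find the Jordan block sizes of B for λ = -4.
Block sizes for λ = -4: [2, 1, 1, 1]

From the dimensions of kernels of powers, the number of Jordan blocks of size at least j is d_j − d_{j−1} where d_j = dim ker(N^j) (with d_0 = 0). Computing the differences gives [4, 1].
The number of blocks of size exactly k is (#blocks of size ≥ k) − (#blocks of size ≥ k + 1), so the partition is: 3 block(s) of size 1, 1 block(s) of size 2.
In nonincreasing order the block sizes are [2, 1, 1, 1].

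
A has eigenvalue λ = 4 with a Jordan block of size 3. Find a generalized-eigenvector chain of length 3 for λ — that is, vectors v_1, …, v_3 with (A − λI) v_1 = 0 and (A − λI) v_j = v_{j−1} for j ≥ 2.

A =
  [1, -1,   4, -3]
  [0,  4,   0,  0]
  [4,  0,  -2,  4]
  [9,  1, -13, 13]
A Jordan chain for λ = 4 of length 3:
v_1 = (-2, 0, 0, 2)ᵀ
v_2 = (-3, 0, 4, 9)ᵀ
v_3 = (1, 0, 0, 0)ᵀ

Let N = A − (4)·I. We want v_3 with N^3 v_3 = 0 but N^2 v_3 ≠ 0; then v_{j-1} := N · v_j for j = 3, …, 2.

Pick v_3 = (1, 0, 0, 0)ᵀ.
Then v_2 = N · v_3 = (-3, 0, 4, 9)ᵀ.
Then v_1 = N · v_2 = (-2, 0, 0, 2)ᵀ.

Sanity check: (A − (4)·I) v_1 = (0, 0, 0, 0)ᵀ = 0. ✓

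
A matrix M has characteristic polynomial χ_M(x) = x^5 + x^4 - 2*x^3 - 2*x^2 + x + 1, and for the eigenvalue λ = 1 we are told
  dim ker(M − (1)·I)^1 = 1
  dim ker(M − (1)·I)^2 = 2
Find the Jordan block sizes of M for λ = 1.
Block sizes for λ = 1: [2]

From the dimensions of kernels of powers, the number of Jordan blocks of size at least j is d_j − d_{j−1} where d_j = dim ker(N^j) (with d_0 = 0). Computing the differences gives [1, 1].
The number of blocks of size exactly k is (#blocks of size ≥ k) − (#blocks of size ≥ k + 1), so the partition is: 1 block(s) of size 2.
In nonincreasing order the block sizes are [2].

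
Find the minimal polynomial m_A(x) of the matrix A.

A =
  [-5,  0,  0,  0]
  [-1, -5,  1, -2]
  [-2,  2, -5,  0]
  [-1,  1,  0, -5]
x^3 + 15*x^2 + 75*x + 125

The characteristic polynomial is χ_A(x) = (x + 5)^4, so the eigenvalues are known. The minimal polynomial is
  m_A(x) = Π_λ (x − λ)^{k_λ}
where k_λ is the size of the *largest* Jordan block for λ (equivalently, the smallest k with (A − λI)^k v = 0 for every generalised eigenvector v of λ).

  λ = -5: largest Jordan block has size 3, contributing (x + 5)^3

So m_A(x) = (x + 5)^3 = x^3 + 15*x^2 + 75*x + 125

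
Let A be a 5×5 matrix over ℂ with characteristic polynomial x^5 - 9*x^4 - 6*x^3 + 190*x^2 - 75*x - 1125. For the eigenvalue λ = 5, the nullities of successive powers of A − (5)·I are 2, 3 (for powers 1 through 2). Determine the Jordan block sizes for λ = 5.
Block sizes for λ = 5: [2, 1]

From the dimensions of kernels of powers, the number of Jordan blocks of size at least j is d_j − d_{j−1} where d_j = dim ker(N^j) (with d_0 = 0). Computing the differences gives [2, 1].
The number of blocks of size exactly k is (#blocks of size ≥ k) − (#blocks of size ≥ k + 1), so the partition is: 1 block(s) of size 1, 1 block(s) of size 2.
In nonincreasing order the block sizes are [2, 1].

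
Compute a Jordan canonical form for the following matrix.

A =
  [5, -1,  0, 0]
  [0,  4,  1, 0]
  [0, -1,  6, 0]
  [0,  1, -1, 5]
J_3(5) ⊕ J_1(5)

The characteristic polynomial is
  det(x·I − A) = x^4 - 20*x^3 + 150*x^2 - 500*x + 625 = (x - 5)^4

Eigenvalues and multiplicities (the geometric multiplicity of λ is n − rank(A − λI), which equals the number of Jordan blocks for λ):
  λ = 5: algebraic multiplicity = 4, geometric multiplicity = 2

Determining the block sizes for each eigenvalue:
  λ = 5: with am = 4 and gm = 2, the partition is not yet determined (e.g. several partitions of 4 into 2 parts exist). Let N = A − (5)·I. Computing rank(N^1) = 2, rank(N^2) = 1, rank(N^3) = 0; the number of blocks of size ≥ j is rank(N^{j−1}) − rank(N^j), giving [2, 1, 1]. So we have 1 block(s) of size 3, 1 block(s) of size 1 → block sizes [3, 1]

Assembling the blocks gives a Jordan form
J =
  [5, 1, 0, 0]
  [0, 5, 1, 0]
  [0, 0, 5, 0]
  [0, 0, 0, 5]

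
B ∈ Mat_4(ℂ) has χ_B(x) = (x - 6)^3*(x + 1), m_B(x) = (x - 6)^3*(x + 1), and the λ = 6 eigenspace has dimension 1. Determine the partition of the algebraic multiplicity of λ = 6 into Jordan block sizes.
Block sizes for λ = 6: [3]

Step 1 — from the characteristic polynomial, algebraic multiplicity of λ = 6 is 3. From dim ker(B − (6)·I) = 1, there are exactly 1 Jordan blocks for λ = 6.
Step 2 — from the minimal polynomial, the factor (x − 6)^3 tells us the largest block for λ = 6 has size 3.
Step 3 — with total size 3, 1 blocks, and largest block 3, the block sizes (in nonincreasing order) are [3].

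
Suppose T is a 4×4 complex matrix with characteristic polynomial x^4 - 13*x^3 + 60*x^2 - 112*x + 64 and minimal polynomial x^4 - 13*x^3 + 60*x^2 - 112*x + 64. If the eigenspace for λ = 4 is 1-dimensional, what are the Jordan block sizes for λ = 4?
Block sizes for λ = 4: [3]

Step 1 — from the characteristic polynomial, algebraic multiplicity of λ = 4 is 3. From dim ker(T − (4)·I) = 1, there are exactly 1 Jordan blocks for λ = 4.
Step 2 — from the minimal polynomial, the factor (x − 4)^3 tells us the largest block for λ = 4 has size 3.
Step 3 — with total size 3, 1 blocks, and largest block 3, the block sizes (in nonincreasing order) are [3].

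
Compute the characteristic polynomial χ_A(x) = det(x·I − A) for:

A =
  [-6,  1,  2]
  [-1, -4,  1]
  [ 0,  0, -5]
x^3 + 15*x^2 + 75*x + 125

Expanding det(x·I − A) (e.g. by cofactor expansion or by noting that A is similar to its Jordan form J, which has the same characteristic polynomial as A) gives
  χ_A(x) = x^3 + 15*x^2 + 75*x + 125
which factors as (x + 5)^3. The eigenvalues (with algebraic multiplicities) are λ = -5 with multiplicity 3.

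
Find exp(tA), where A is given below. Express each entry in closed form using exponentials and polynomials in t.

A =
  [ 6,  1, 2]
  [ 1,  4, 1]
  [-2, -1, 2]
e^{tA} =
  [t^2*exp(4*t)/2 + 2*t*exp(4*t) + exp(4*t), t*exp(4*t), t^2*exp(4*t)/2 + 2*t*exp(4*t)]
  [t*exp(4*t), exp(4*t), t*exp(4*t)]
  [-t^2*exp(4*t)/2 - 2*t*exp(4*t), -t*exp(4*t), -t^2*exp(4*t)/2 - 2*t*exp(4*t) + exp(4*t)]

Strategy: write A = P · J · P⁻¹ where J is a Jordan canonical form, so e^{tA} = P · e^{tJ} · P⁻¹, and e^{tJ} can be computed block-by-block.

A has Jordan form
J =
  [4, 1, 0]
  [0, 4, 1]
  [0, 0, 4]
(up to reordering of blocks).

Per-block formulas:
  For a 3×3 Jordan block J_3(4): exp(t · J_3(4)) = e^(4t)·(I + t·N + (t^2/2)·N^2), where N is the 3×3 nilpotent shift.

After assembling e^{tJ} and conjugating by P, we get:

e^{tA} =
  [t^2*exp(4*t)/2 + 2*t*exp(4*t) + exp(4*t), t*exp(4*t), t^2*exp(4*t)/2 + 2*t*exp(4*t)]
  [t*exp(4*t), exp(4*t), t*exp(4*t)]
  [-t^2*exp(4*t)/2 - 2*t*exp(4*t), -t*exp(4*t), -t^2*exp(4*t)/2 - 2*t*exp(4*t) + exp(4*t)]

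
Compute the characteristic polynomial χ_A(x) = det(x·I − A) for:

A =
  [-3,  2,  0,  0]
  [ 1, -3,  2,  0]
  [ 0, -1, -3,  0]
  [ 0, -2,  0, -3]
x^4 + 12*x^3 + 54*x^2 + 108*x + 81

Expanding det(x·I − A) (e.g. by cofactor expansion or by noting that A is similar to its Jordan form J, which has the same characteristic polynomial as A) gives
  χ_A(x) = x^4 + 12*x^3 + 54*x^2 + 108*x + 81
which factors as (x + 3)^4. The eigenvalues (with algebraic multiplicities) are λ = -3 with multiplicity 4.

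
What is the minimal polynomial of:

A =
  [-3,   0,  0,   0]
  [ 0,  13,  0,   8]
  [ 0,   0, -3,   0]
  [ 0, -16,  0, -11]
x^2 - 2*x - 15

The characteristic polynomial is χ_A(x) = (x - 5)*(x + 3)^3, so the eigenvalues are known. The minimal polynomial is
  m_A(x) = Π_λ (x − λ)^{k_λ}
where k_λ is the size of the *largest* Jordan block for λ (equivalently, the smallest k with (A − λI)^k v = 0 for every generalised eigenvector v of λ).

  λ = -3: largest Jordan block has size 1, contributing (x + 3)
  λ = 5: largest Jordan block has size 1, contributing (x − 5)

So m_A(x) = (x - 5)*(x + 3) = x^2 - 2*x - 15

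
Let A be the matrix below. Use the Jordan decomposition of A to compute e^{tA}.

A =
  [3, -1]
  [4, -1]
e^{tA} =
  [2*t*exp(t) + exp(t), -t*exp(t)]
  [4*t*exp(t), -2*t*exp(t) + exp(t)]

Strategy: write A = P · J · P⁻¹ where J is a Jordan canonical form, so e^{tA} = P · e^{tJ} · P⁻¹, and e^{tJ} can be computed block-by-block.

A has Jordan form
J =
  [1, 1]
  [0, 1]
(up to reordering of blocks).

Per-block formulas:
  For a 2×2 Jordan block J_2(1): exp(t · J_2(1)) = e^(1t)·(I + t·N), where N is the 2×2 nilpotent shift.

After assembling e^{tJ} and conjugating by P, we get:

e^{tA} =
  [2*t*exp(t) + exp(t), -t*exp(t)]
  [4*t*exp(t), -2*t*exp(t) + exp(t)]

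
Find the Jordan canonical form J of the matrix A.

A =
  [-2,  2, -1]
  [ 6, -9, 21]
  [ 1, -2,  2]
J_3(-3)

The characteristic polynomial is
  det(x·I − A) = x^3 + 9*x^2 + 27*x + 27 = (x + 3)^3

Eigenvalues and multiplicities (the geometric multiplicity of λ is n − rank(A − λI), which equals the number of Jordan blocks for λ):
  λ = -3: algebraic multiplicity = 3, geometric multiplicity = 1

Determining the block sizes for each eigenvalue:
  λ = -3: one block (gm = 1), so the single block has size am = 3 → block sizes [3]

Assembling the blocks gives a Jordan form
J =
  [-3,  1,  0]
  [ 0, -3,  1]
  [ 0,  0, -3]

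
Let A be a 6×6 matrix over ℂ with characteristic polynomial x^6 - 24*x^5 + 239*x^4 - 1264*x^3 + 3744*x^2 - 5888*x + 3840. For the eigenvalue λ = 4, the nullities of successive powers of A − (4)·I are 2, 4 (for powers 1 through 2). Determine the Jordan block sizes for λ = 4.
Block sizes for λ = 4: [2, 2]

From the dimensions of kernels of powers, the number of Jordan blocks of size at least j is d_j − d_{j−1} where d_j = dim ker(N^j) (with d_0 = 0). Computing the differences gives [2, 2].
The number of blocks of size exactly k is (#blocks of size ≥ k) − (#blocks of size ≥ k + 1), so the partition is: 2 block(s) of size 2.
In nonincreasing order the block sizes are [2, 2].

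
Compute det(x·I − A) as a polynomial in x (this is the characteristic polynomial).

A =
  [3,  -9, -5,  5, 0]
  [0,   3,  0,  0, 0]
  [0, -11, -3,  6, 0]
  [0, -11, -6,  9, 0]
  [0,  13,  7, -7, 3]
x^5 - 15*x^4 + 90*x^3 - 270*x^2 + 405*x - 243

Expanding det(x·I − A) (e.g. by cofactor expansion or by noting that A is similar to its Jordan form J, which has the same characteristic polynomial as A) gives
  χ_A(x) = x^5 - 15*x^4 + 90*x^3 - 270*x^2 + 405*x - 243
which factors as (x - 3)^5. The eigenvalues (with algebraic multiplicities) are λ = 3 with multiplicity 5.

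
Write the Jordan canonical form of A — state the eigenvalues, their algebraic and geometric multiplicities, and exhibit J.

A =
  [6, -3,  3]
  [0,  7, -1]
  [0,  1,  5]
J_2(6) ⊕ J_1(6)

The characteristic polynomial is
  det(x·I − A) = x^3 - 18*x^2 + 108*x - 216 = (x - 6)^3

Eigenvalues and multiplicities (the geometric multiplicity of λ is n − rank(A − λI), which equals the number of Jordan blocks for λ):
  λ = 6: algebraic multiplicity = 3, geometric multiplicity = 2

Determining the block sizes for each eigenvalue:
  λ = 6: 2 blocks summing to 3 forces exactly one block of size 2 and the rest size 1 → block sizes [2, 1]

Assembling the blocks gives a Jordan form
J =
  [6, 1, 0]
  [0, 6, 0]
  [0, 0, 6]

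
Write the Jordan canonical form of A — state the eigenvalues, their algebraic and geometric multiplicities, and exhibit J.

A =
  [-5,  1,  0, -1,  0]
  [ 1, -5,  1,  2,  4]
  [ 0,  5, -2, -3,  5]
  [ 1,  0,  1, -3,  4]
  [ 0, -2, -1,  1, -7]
J_2(-5) ⊕ J_3(-4)

The characteristic polynomial is
  det(x·I − A) = x^5 + 22*x^4 + 193*x^3 + 844*x^2 + 1840*x + 1600 = (x + 4)^3*(x + 5)^2

Eigenvalues and multiplicities (the geometric multiplicity of λ is n − rank(A − λI), which equals the number of Jordan blocks for λ):
  λ = -5: algebraic multiplicity = 2, geometric multiplicity = 1
  λ = -4: algebraic multiplicity = 3, geometric multiplicity = 1

Determining the block sizes for each eigenvalue:
  λ = -5: one block (gm = 1), so the single block has size am = 2 → block sizes [2]
  λ = -4: one block (gm = 1), so the single block has size am = 3 → block sizes [3]

Assembling the blocks gives a Jordan form
J =
  [-5,  1,  0,  0,  0]
  [ 0, -5,  0,  0,  0]
  [ 0,  0, -4,  1,  0]
  [ 0,  0,  0, -4,  1]
  [ 0,  0,  0,  0, -4]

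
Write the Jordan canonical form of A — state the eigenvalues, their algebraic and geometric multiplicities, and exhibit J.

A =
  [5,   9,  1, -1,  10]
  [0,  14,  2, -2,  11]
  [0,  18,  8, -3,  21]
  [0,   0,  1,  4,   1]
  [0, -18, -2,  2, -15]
J_1(-4) ⊕ J_2(5) ⊕ J_1(5) ⊕ J_1(5)

The characteristic polynomial is
  det(x·I − A) = x^5 - 16*x^4 + 70*x^3 + 100*x^2 - 1375*x + 2500 = (x - 5)^4*(x + 4)

Eigenvalues and multiplicities (the geometric multiplicity of λ is n − rank(A − λI), which equals the number of Jordan blocks for λ):
  λ = -4: algebraic multiplicity = 1, geometric multiplicity = 1
  λ = 5: algebraic multiplicity = 4, geometric multiplicity = 3

Determining the block sizes for each eigenvalue:
  λ = -4: one block (gm = 1), so the single block has size am = 1 → block sizes [1]
  λ = 5: 3 blocks summing to 4 forces exactly one block of size 2 and the rest size 1 → block sizes [2, 1, 1]

Assembling the blocks gives a Jordan form
J =
  [-4, 0, 0, 0, 0]
  [ 0, 5, 1, 0, 0]
  [ 0, 0, 5, 0, 0]
  [ 0, 0, 0, 5, 0]
  [ 0, 0, 0, 0, 5]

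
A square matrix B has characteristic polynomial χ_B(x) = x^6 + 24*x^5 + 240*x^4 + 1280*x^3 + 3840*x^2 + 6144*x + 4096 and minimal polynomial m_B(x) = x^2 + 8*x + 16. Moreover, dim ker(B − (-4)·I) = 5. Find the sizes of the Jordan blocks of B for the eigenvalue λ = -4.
Block sizes for λ = -4: [2, 1, 1, 1, 1]

Step 1 — from the characteristic polynomial, algebraic multiplicity of λ = -4 is 6. From dim ker(B − (-4)·I) = 5, there are exactly 5 Jordan blocks for λ = -4.
Step 2 — from the minimal polynomial, the factor (x + 4)^2 tells us the largest block for λ = -4 has size 2.
Step 3 — with total size 6, 5 blocks, and largest block 2, the block sizes (in nonincreasing order) are [2, 1, 1, 1, 1].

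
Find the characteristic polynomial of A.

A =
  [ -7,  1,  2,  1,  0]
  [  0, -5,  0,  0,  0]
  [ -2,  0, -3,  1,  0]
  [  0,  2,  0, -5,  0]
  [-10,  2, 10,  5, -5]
x^5 + 25*x^4 + 250*x^3 + 1250*x^2 + 3125*x + 3125

Expanding det(x·I − A) (e.g. by cofactor expansion or by noting that A is similar to its Jordan form J, which has the same characteristic polynomial as A) gives
  χ_A(x) = x^5 + 25*x^4 + 250*x^3 + 1250*x^2 + 3125*x + 3125
which factors as (x + 5)^5. The eigenvalues (with algebraic multiplicities) are λ = -5 with multiplicity 5.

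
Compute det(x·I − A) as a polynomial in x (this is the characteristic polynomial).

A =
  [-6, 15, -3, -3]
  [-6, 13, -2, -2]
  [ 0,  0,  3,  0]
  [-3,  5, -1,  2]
x^4 - 12*x^3 + 54*x^2 - 108*x + 81

Expanding det(x·I − A) (e.g. by cofactor expansion or by noting that A is similar to its Jordan form J, which has the same characteristic polynomial as A) gives
  χ_A(x) = x^4 - 12*x^3 + 54*x^2 - 108*x + 81
which factors as (x - 3)^4. The eigenvalues (with algebraic multiplicities) are λ = 3 with multiplicity 4.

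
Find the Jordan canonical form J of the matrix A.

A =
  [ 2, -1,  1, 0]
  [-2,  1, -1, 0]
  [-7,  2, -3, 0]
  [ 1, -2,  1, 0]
J_3(0) ⊕ J_1(0)

The characteristic polynomial is
  det(x·I − A) = x^4

Eigenvalues and multiplicities (the geometric multiplicity of λ is n − rank(A − λI), which equals the number of Jordan blocks for λ):
  λ = 0: algebraic multiplicity = 4, geometric multiplicity = 2

Determining the block sizes for each eigenvalue:
  λ = 0: with am = 4 and gm = 2, the partition is not yet determined (e.g. several partitions of 4 into 2 parts exist). Let N = A − (0)·I. Computing rank(N^1) = 2, rank(N^2) = 1, rank(N^3) = 0; the number of blocks of size ≥ j is rank(N^{j−1}) − rank(N^j), giving [2, 1, 1]. So we have 1 block(s) of size 3, 1 block(s) of size 1 → block sizes [3, 1]

Assembling the blocks gives a Jordan form
J =
  [0, 1, 0, 0]
  [0, 0, 1, 0]
  [0, 0, 0, 0]
  [0, 0, 0, 0]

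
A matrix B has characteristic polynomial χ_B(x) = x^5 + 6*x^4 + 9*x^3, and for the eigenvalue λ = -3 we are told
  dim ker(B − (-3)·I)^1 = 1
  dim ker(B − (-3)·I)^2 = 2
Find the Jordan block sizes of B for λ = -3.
Block sizes for λ = -3: [2]

From the dimensions of kernels of powers, the number of Jordan blocks of size at least j is d_j − d_{j−1} where d_j = dim ker(N^j) (with d_0 = 0). Computing the differences gives [1, 1].
The number of blocks of size exactly k is (#blocks of size ≥ k) − (#blocks of size ≥ k + 1), so the partition is: 1 block(s) of size 2.
In nonincreasing order the block sizes are [2].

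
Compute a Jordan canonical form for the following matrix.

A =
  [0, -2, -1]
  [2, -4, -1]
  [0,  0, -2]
J_2(-2) ⊕ J_1(-2)

The characteristic polynomial is
  det(x·I − A) = x^3 + 6*x^2 + 12*x + 8 = (x + 2)^3

Eigenvalues and multiplicities (the geometric multiplicity of λ is n − rank(A − λI), which equals the number of Jordan blocks for λ):
  λ = -2: algebraic multiplicity = 3, geometric multiplicity = 2

Determining the block sizes for each eigenvalue:
  λ = -2: 2 blocks summing to 3 forces exactly one block of size 2 and the rest size 1 → block sizes [2, 1]

Assembling the blocks gives a Jordan form
J =
  [-2,  1,  0]
  [ 0, -2,  0]
  [ 0,  0, -2]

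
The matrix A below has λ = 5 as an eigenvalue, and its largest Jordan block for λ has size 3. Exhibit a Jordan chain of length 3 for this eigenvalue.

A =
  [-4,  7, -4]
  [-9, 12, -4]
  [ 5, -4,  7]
A Jordan chain for λ = 5 of length 3:
v_1 = (-2, -2, 1)ᵀ
v_2 = (-9, -9, 5)ᵀ
v_3 = (1, 0, 0)ᵀ

Let N = A − (5)·I. We want v_3 with N^3 v_3 = 0 but N^2 v_3 ≠ 0; then v_{j-1} := N · v_j for j = 3, …, 2.

Pick v_3 = (1, 0, 0)ᵀ.
Then v_2 = N · v_3 = (-9, -9, 5)ᵀ.
Then v_1 = N · v_2 = (-2, -2, 1)ᵀ.

Sanity check: (A − (5)·I) v_1 = (0, 0, 0)ᵀ = 0. ✓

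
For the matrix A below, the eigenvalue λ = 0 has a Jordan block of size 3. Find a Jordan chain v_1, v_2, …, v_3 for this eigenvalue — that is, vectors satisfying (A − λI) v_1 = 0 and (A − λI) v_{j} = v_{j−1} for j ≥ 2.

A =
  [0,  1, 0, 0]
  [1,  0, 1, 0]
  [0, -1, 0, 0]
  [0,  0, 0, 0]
A Jordan chain for λ = 0 of length 3:
v_1 = (1, 0, -1, 0)ᵀ
v_2 = (0, 1, 0, 0)ᵀ
v_3 = (1, 0, 0, 0)ᵀ

Let N = A − (0)·I. We want v_3 with N^3 v_3 = 0 but N^2 v_3 ≠ 0; then v_{j-1} := N · v_j for j = 3, …, 2.

Pick v_3 = (1, 0, 0, 0)ᵀ.
Then v_2 = N · v_3 = (0, 1, 0, 0)ᵀ.
Then v_1 = N · v_2 = (1, 0, -1, 0)ᵀ.

Sanity check: (A − (0)·I) v_1 = (0, 0, 0, 0)ᵀ = 0. ✓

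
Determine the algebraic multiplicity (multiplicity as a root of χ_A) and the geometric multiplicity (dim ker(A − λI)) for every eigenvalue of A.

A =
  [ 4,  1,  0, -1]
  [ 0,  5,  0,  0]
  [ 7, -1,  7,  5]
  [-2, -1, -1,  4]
λ = 5: alg = 4, geom = 2

Step 1 — factor the characteristic polynomial to read off the algebraic multiplicities:
  χ_A(x) = (x - 5)^4

Step 2 — compute geometric multiplicities via the rank-nullity identity g(λ) = n − rank(A − λI):
  rank(A − (5)·I) = 2, so dim ker(A − (5)·I) = n − 2 = 2

Summary:
  λ = 5: algebraic multiplicity = 4, geometric multiplicity = 2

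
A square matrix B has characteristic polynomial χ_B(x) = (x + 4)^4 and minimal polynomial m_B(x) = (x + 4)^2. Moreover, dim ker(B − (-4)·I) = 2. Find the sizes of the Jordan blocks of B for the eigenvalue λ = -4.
Block sizes for λ = -4: [2, 2]

Step 1 — from the characteristic polynomial, algebraic multiplicity of λ = -4 is 4. From dim ker(B − (-4)·I) = 2, there are exactly 2 Jordan blocks for λ = -4.
Step 2 — from the minimal polynomial, the factor (x + 4)^2 tells us the largest block for λ = -4 has size 2.
Step 3 — with total size 4, 2 blocks, and largest block 2, the block sizes (in nonincreasing order) are [2, 2].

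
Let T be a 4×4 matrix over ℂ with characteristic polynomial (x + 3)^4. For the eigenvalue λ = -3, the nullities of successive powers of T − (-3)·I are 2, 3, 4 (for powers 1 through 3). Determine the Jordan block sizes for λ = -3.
Block sizes for λ = -3: [3, 1]

From the dimensions of kernels of powers, the number of Jordan blocks of size at least j is d_j − d_{j−1} where d_j = dim ker(N^j) (with d_0 = 0). Computing the differences gives [2, 1, 1].
The number of blocks of size exactly k is (#blocks of size ≥ k) − (#blocks of size ≥ k + 1), so the partition is: 1 block(s) of size 1, 1 block(s) of size 3.
In nonincreasing order the block sizes are [3, 1].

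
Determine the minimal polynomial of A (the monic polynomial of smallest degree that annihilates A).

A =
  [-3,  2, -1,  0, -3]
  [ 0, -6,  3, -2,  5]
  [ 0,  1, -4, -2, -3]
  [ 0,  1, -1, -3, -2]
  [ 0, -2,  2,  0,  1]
x^3 + 9*x^2 + 27*x + 27

The characteristic polynomial is χ_A(x) = (x + 3)^5, so the eigenvalues are known. The minimal polynomial is
  m_A(x) = Π_λ (x − λ)^{k_λ}
where k_λ is the size of the *largest* Jordan block for λ (equivalently, the smallest k with (A − λI)^k v = 0 for every generalised eigenvector v of λ).

  λ = -3: largest Jordan block has size 3, contributing (x + 3)^3

So m_A(x) = (x + 3)^3 = x^3 + 9*x^2 + 27*x + 27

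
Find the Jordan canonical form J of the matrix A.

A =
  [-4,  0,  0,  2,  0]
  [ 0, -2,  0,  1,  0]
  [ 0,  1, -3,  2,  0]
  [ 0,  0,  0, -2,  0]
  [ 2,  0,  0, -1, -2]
J_1(-4) ⊕ J_1(-3) ⊕ J_2(-2) ⊕ J_1(-2)

The characteristic polynomial is
  det(x·I − A) = x^5 + 13*x^4 + 66*x^3 + 164*x^2 + 200*x + 96 = (x + 2)^3*(x + 3)*(x + 4)

Eigenvalues and multiplicities (the geometric multiplicity of λ is n − rank(A − λI), which equals the number of Jordan blocks for λ):
  λ = -4: algebraic multiplicity = 1, geometric multiplicity = 1
  λ = -3: algebraic multiplicity = 1, geometric multiplicity = 1
  λ = -2: algebraic multiplicity = 3, geometric multiplicity = 2

Determining the block sizes for each eigenvalue:
  λ = -4: one block (gm = 1), so the single block has size am = 1 → block sizes [1]
  λ = -3: one block (gm = 1), so the single block has size am = 1 → block sizes [1]
  λ = -2: 2 blocks summing to 3 forces exactly one block of size 2 and the rest size 1 → block sizes [2, 1]

Assembling the blocks gives a Jordan form
J =
  [-4,  0,  0,  0,  0]
  [ 0, -3,  0,  0,  0]
  [ 0,  0, -2,  1,  0]
  [ 0,  0,  0, -2,  0]
  [ 0,  0,  0,  0, -2]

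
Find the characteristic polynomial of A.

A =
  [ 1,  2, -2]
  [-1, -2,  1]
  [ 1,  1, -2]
x^3 + 3*x^2 + 3*x + 1

Expanding det(x·I − A) (e.g. by cofactor expansion or by noting that A is similar to its Jordan form J, which has the same characteristic polynomial as A) gives
  χ_A(x) = x^3 + 3*x^2 + 3*x + 1
which factors as (x + 1)^3. The eigenvalues (with algebraic multiplicities) are λ = -1 with multiplicity 3.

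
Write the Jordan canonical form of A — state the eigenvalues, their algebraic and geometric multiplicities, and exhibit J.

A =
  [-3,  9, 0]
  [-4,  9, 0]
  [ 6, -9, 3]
J_2(3) ⊕ J_1(3)

The characteristic polynomial is
  det(x·I − A) = x^3 - 9*x^2 + 27*x - 27 = (x - 3)^3

Eigenvalues and multiplicities (the geometric multiplicity of λ is n − rank(A − λI), which equals the number of Jordan blocks for λ):
  λ = 3: algebraic multiplicity = 3, geometric multiplicity = 2

Determining the block sizes for each eigenvalue:
  λ = 3: 2 blocks summing to 3 forces exactly one block of size 2 and the rest size 1 → block sizes [2, 1]

Assembling the blocks gives a Jordan form
J =
  [3, 1, 0]
  [0, 3, 0]
  [0, 0, 3]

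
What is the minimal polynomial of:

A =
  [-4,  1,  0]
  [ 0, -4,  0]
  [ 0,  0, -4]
x^2 + 8*x + 16

The characteristic polynomial is χ_A(x) = (x + 4)^3, so the eigenvalues are known. The minimal polynomial is
  m_A(x) = Π_λ (x − λ)^{k_λ}
where k_λ is the size of the *largest* Jordan block for λ (equivalently, the smallest k with (A − λI)^k v = 0 for every generalised eigenvector v of λ).

  λ = -4: largest Jordan block has size 2, contributing (x + 4)^2

So m_A(x) = (x + 4)^2 = x^2 + 8*x + 16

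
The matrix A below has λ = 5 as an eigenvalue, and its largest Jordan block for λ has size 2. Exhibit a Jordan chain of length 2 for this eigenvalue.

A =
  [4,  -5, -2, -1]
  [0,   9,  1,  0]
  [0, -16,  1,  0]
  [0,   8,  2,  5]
A Jordan chain for λ = 5 of length 2:
v_1 = (-4, -4, 16, -8)ᵀ
v_2 = (9, -1, 0, 0)ᵀ

Let N = A − (5)·I. We want v_2 with N^2 v_2 = 0 but N^1 v_2 ≠ 0; then v_{j-1} := N · v_j for j = 2, …, 2.

Pick v_2 = (9, -1, 0, 0)ᵀ.
Then v_1 = N · v_2 = (-4, -4, 16, -8)ᵀ.

Sanity check: (A − (5)·I) v_1 = (0, 0, 0, 0)ᵀ = 0. ✓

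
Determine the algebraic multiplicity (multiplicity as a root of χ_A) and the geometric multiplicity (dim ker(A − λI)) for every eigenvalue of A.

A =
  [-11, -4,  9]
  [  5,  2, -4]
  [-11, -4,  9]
λ = 0: alg = 3, geom = 1

Step 1 — factor the characteristic polynomial to read off the algebraic multiplicities:
  χ_A(x) = x^3

Step 2 — compute geometric multiplicities via the rank-nullity identity g(λ) = n − rank(A − λI):
  rank(A − (0)·I) = 2, so dim ker(A − (0)·I) = n − 2 = 1

Summary:
  λ = 0: algebraic multiplicity = 3, geometric multiplicity = 1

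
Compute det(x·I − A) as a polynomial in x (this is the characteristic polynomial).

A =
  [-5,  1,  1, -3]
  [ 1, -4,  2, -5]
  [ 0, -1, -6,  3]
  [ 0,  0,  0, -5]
x^4 + 20*x^3 + 150*x^2 + 500*x + 625

Expanding det(x·I − A) (e.g. by cofactor expansion or by noting that A is similar to its Jordan form J, which has the same characteristic polynomial as A) gives
  χ_A(x) = x^4 + 20*x^3 + 150*x^2 + 500*x + 625
which factors as (x + 5)^4. The eigenvalues (with algebraic multiplicities) are λ = -5 with multiplicity 4.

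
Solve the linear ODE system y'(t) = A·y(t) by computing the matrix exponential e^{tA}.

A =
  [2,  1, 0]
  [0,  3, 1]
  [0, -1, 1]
e^{tA} =
  [exp(2*t), t^2*exp(2*t)/2 + t*exp(2*t), t^2*exp(2*t)/2]
  [0, t*exp(2*t) + exp(2*t), t*exp(2*t)]
  [0, -t*exp(2*t), -t*exp(2*t) + exp(2*t)]

Strategy: write A = P · J · P⁻¹ where J is a Jordan canonical form, so e^{tA} = P · e^{tJ} · P⁻¹, and e^{tJ} can be computed block-by-block.

A has Jordan form
J =
  [2, 1, 0]
  [0, 2, 1]
  [0, 0, 2]
(up to reordering of blocks).

Per-block formulas:
  For a 3×3 Jordan block J_3(2): exp(t · J_3(2)) = e^(2t)·(I + t·N + (t^2/2)·N^2), where N is the 3×3 nilpotent shift.

After assembling e^{tJ} and conjugating by P, we get:

e^{tA} =
  [exp(2*t), t^2*exp(2*t)/2 + t*exp(2*t), t^2*exp(2*t)/2]
  [0, t*exp(2*t) + exp(2*t), t*exp(2*t)]
  [0, -t*exp(2*t), -t*exp(2*t) + exp(2*t)]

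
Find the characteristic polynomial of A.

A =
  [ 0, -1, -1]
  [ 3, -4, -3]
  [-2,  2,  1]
x^3 + 3*x^2 + 3*x + 1

Expanding det(x·I − A) (e.g. by cofactor expansion or by noting that A is similar to its Jordan form J, which has the same characteristic polynomial as A) gives
  χ_A(x) = x^3 + 3*x^2 + 3*x + 1
which factors as (x + 1)^3. The eigenvalues (with algebraic multiplicities) are λ = -1 with multiplicity 3.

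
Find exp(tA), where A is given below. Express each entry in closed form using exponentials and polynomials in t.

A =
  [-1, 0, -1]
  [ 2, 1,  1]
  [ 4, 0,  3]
e^{tA} =
  [-2*t*exp(t) + exp(t), 0, -t*exp(t)]
  [2*t*exp(t), exp(t), t*exp(t)]
  [4*t*exp(t), 0, 2*t*exp(t) + exp(t)]

Strategy: write A = P · J · P⁻¹ where J is a Jordan canonical form, so e^{tA} = P · e^{tJ} · P⁻¹, and e^{tJ} can be computed block-by-block.

A has Jordan form
J =
  [1, 1, 0]
  [0, 1, 0]
  [0, 0, 1]
(up to reordering of blocks).

Per-block formulas:
  For a 1×1 block at λ = 1: exp(t · [1]) = [e^(1t)].
  For a 2×2 Jordan block J_2(1): exp(t · J_2(1)) = e^(1t)·(I + t·N), where N is the 2×2 nilpotent shift.

After assembling e^{tJ} and conjugating by P, we get:

e^{tA} =
  [-2*t*exp(t) + exp(t), 0, -t*exp(t)]
  [2*t*exp(t), exp(t), t*exp(t)]
  [4*t*exp(t), 0, 2*t*exp(t) + exp(t)]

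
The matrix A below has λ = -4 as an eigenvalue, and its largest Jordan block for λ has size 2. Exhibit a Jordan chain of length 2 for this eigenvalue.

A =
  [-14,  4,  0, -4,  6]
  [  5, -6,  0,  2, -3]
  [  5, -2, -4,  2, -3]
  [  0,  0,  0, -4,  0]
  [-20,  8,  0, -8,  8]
A Jordan chain for λ = -4 of length 2:
v_1 = (-10, 5, 5, 0, -20)ᵀ
v_2 = (1, 0, 0, 0, 0)ᵀ

Let N = A − (-4)·I. We want v_2 with N^2 v_2 = 0 but N^1 v_2 ≠ 0; then v_{j-1} := N · v_j for j = 2, …, 2.

Pick v_2 = (1, 0, 0, 0, 0)ᵀ.
Then v_1 = N · v_2 = (-10, 5, 5, 0, -20)ᵀ.

Sanity check: (A − (-4)·I) v_1 = (0, 0, 0, 0, 0)ᵀ = 0. ✓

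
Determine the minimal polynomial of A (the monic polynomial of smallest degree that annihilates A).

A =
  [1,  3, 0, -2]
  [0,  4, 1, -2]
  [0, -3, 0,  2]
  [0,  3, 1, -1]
x^3 - 3*x^2 + 3*x - 1

The characteristic polynomial is χ_A(x) = (x - 1)^4, so the eigenvalues are known. The minimal polynomial is
  m_A(x) = Π_λ (x − λ)^{k_λ}
where k_λ is the size of the *largest* Jordan block for λ (equivalently, the smallest k with (A − λI)^k v = 0 for every generalised eigenvector v of λ).

  λ = 1: largest Jordan block has size 3, contributing (x − 1)^3

So m_A(x) = (x - 1)^3 = x^3 - 3*x^2 + 3*x - 1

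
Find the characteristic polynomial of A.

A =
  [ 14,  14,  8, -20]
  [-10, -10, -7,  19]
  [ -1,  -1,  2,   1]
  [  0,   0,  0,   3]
x^4 - 9*x^3 + 27*x^2 - 27*x

Expanding det(x·I − A) (e.g. by cofactor expansion or by noting that A is similar to its Jordan form J, which has the same characteristic polynomial as A) gives
  χ_A(x) = x^4 - 9*x^3 + 27*x^2 - 27*x
which factors as x*(x - 3)^3. The eigenvalues (with algebraic multiplicities) are λ = 0 with multiplicity 1, λ = 3 with multiplicity 3.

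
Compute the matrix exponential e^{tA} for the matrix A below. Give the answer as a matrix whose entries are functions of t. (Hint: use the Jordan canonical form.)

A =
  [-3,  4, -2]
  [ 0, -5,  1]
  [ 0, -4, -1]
e^{tA} =
  [exp(-3*t), 4*t*exp(-3*t), -2*t*exp(-3*t)]
  [0, -2*t*exp(-3*t) + exp(-3*t), t*exp(-3*t)]
  [0, -4*t*exp(-3*t), 2*t*exp(-3*t) + exp(-3*t)]

Strategy: write A = P · J · P⁻¹ where J is a Jordan canonical form, so e^{tA} = P · e^{tJ} · P⁻¹, and e^{tJ} can be computed block-by-block.

A has Jordan form
J =
  [-3,  1,  0]
  [ 0, -3,  0]
  [ 0,  0, -3]
(up to reordering of blocks).

Per-block formulas:
  For a 2×2 Jordan block J_2(-3): exp(t · J_2(-3)) = e^(-3t)·(I + t·N), where N is the 2×2 nilpotent shift.
  For a 1×1 block at λ = -3: exp(t · [-3]) = [e^(-3t)].

After assembling e^{tJ} and conjugating by P, we get:

e^{tA} =
  [exp(-3*t), 4*t*exp(-3*t), -2*t*exp(-3*t)]
  [0, -2*t*exp(-3*t) + exp(-3*t), t*exp(-3*t)]
  [0, -4*t*exp(-3*t), 2*t*exp(-3*t) + exp(-3*t)]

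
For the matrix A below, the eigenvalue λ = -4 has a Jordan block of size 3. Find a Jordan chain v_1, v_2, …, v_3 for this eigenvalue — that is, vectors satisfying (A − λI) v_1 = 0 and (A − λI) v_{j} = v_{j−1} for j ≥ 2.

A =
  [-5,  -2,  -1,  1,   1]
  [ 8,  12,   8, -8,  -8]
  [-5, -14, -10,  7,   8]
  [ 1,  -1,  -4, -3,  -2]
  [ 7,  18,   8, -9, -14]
A Jordan chain for λ = -4 of length 3:
v_1 = (-2, 16, -14, -2, 18)ᵀ
v_2 = (-1, 8, -5, 1, 7)ᵀ
v_3 = (1, 0, 0, 0, 0)ᵀ

Let N = A − (-4)·I. We want v_3 with N^3 v_3 = 0 but N^2 v_3 ≠ 0; then v_{j-1} := N · v_j for j = 3, …, 2.

Pick v_3 = (1, 0, 0, 0, 0)ᵀ.
Then v_2 = N · v_3 = (-1, 8, -5, 1, 7)ᵀ.
Then v_1 = N · v_2 = (-2, 16, -14, -2, 18)ᵀ.

Sanity check: (A − (-4)·I) v_1 = (0, 0, 0, 0, 0)ᵀ = 0. ✓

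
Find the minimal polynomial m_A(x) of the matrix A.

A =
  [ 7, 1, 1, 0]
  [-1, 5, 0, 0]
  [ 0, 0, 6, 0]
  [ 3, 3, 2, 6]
x^3 - 18*x^2 + 108*x - 216

The characteristic polynomial is χ_A(x) = (x - 6)^4, so the eigenvalues are known. The minimal polynomial is
  m_A(x) = Π_λ (x − λ)^{k_λ}
where k_λ is the size of the *largest* Jordan block for λ (equivalently, the smallest k with (A − λI)^k v = 0 for every generalised eigenvector v of λ).

  λ = 6: largest Jordan block has size 3, contributing (x − 6)^3

So m_A(x) = (x - 6)^3 = x^3 - 18*x^2 + 108*x - 216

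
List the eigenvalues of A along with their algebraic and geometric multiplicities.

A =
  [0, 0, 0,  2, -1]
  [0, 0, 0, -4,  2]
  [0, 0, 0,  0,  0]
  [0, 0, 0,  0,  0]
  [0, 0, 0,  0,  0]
λ = 0: alg = 5, geom = 4

Step 1 — factor the characteristic polynomial to read off the algebraic multiplicities:
  χ_A(x) = x^5

Step 2 — compute geometric multiplicities via the rank-nullity identity g(λ) = n − rank(A − λI):
  rank(A − (0)·I) = 1, so dim ker(A − (0)·I) = n − 1 = 4

Summary:
  λ = 0: algebraic multiplicity = 5, geometric multiplicity = 4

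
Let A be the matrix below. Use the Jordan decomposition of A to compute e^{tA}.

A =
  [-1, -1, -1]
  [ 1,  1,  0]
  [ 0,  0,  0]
e^{tA} =
  [1 - t, -t, t^2/2 - t]
  [t, t + 1, -t^2/2]
  [0, 0, 1]

Strategy: write A = P · J · P⁻¹ where J is a Jordan canonical form, so e^{tA} = P · e^{tJ} · P⁻¹, and e^{tJ} can be computed block-by-block.

A has Jordan form
J =
  [0, 1, 0]
  [0, 0, 1]
  [0, 0, 0]
(up to reordering of blocks).

Per-block formulas:
  For a 3×3 Jordan block J_3(0): exp(t · J_3(0)) = e^(0t)·(I + t·N + (t^2/2)·N^2), where N is the 3×3 nilpotent shift.

After assembling e^{tJ} and conjugating by P, we get:

e^{tA} =
  [1 - t, -t, t^2/2 - t]
  [t, t + 1, -t^2/2]
  [0, 0, 1]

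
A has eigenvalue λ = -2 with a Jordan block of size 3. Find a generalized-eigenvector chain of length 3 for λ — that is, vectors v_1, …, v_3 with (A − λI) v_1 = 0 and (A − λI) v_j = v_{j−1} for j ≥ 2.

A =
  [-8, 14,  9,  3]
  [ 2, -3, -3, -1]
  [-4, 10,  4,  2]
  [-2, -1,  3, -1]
A Jordan chain for λ = -2 of length 3:
v_1 = (22, 0, 16, -4)ᵀ
v_2 = (-6, 2, -4, -2)ᵀ
v_3 = (1, 0, 0, 0)ᵀ

Let N = A − (-2)·I. We want v_3 with N^3 v_3 = 0 but N^2 v_3 ≠ 0; then v_{j-1} := N · v_j for j = 3, …, 2.

Pick v_3 = (1, 0, 0, 0)ᵀ.
Then v_2 = N · v_3 = (-6, 2, -4, -2)ᵀ.
Then v_1 = N · v_2 = (22, 0, 16, -4)ᵀ.

Sanity check: (A − (-2)·I) v_1 = (0, 0, 0, 0)ᵀ = 0. ✓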